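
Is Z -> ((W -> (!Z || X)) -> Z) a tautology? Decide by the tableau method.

Valid

Assume the negation and expand:
Initial set: {!(Z -> ((W -> (!Z || X)) -> Z))}.
!(Z -> ((W -> (!Z || X)) -> Z)): α-rule — add Z, !((W -> (!Z || X)) -> Z).
!((W -> (!Z || X)) -> Z): α-rule — add (W -> (!Z || X)), !Z.
× closes — contains both Z and !Z.
All 1 branch closes.
Every branch closed, so the negation is unsatisfiable and the formula is valid.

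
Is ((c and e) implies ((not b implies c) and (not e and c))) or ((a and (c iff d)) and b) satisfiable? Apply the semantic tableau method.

Initial set: {(((c and e) implies ((not b implies c) and (not e and c))) or ((a and (c iff d)) and b))}.
(((c and e) implies ((not b implies c) and (not e and c))) or ((a and (c iff d)) and b)): β-rule — branch into ((c and e) implies ((not b implies c) and (not e and c)))  //  ((a and (c iff d)) and b).
  branch 1 (add ((c and e) implies ((not b implies c) and (not e and c)))):
    ((c and e) implies ((not b implies c) and (not e and c))): β-rule — branch into not (c and e)  //  ((not b implies c) and (not e and c)).
      branch 1.1 (add not (c and e)):
        not (c and e): β-rule — branch into not c  //  not e.
          branch 1.1.1 (add not c):
            ○ open, literals {c=F}.
          branch 1.1.2 (add not e):
            ○ open, literals {e=F}.
      branch 1.2 (add ((not b implies c) and (not e and c))):
        ((not b implies c) and (not e and c)): α-rule — add (not b implies c), (not e and c).
        (not e and c): α-rule — add not e, c.
        (not b implies c): β-rule — branch into not not b  //  c.
          branch 1.2.1 (add not not b):
            ○ open, literals {b=T, c=T, e=F}.
          branch 1.2.2 (add c):
            ○ open, literals {c=T, e=F}.
  branch 2 (add ((a and (c iff d)) and b)):
    ((a and (c iff d)) and b): α-rule — add (a and (c iff d)), b.
    (a and (c iff d)): α-rule — add a, (c iff d).
    (c iff d): β-rule — branch into c, d  //  not c, not d.
      branch 2.1 (add c, d):
        ○ open, literals {a=T, b=T, c=T, d=T}.
      branch 2.2 (add not c, not d):
        ○ open, literals {a=T, b=T, c=F, d=F}.
0 branches closed, 6 open.
An open branch gives a satisfying assignment: c=F.

Satisfiable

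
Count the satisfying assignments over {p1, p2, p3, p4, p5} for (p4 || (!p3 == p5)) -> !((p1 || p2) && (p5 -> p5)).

14

Initial set: {((p4 || (!p3 == p5)) -> !((p1 || p2) && (p5 -> p5)))}.
((p4 || (!p3 == p5)) -> !((p1 || p2) && (p5 -> p5))): β-rule — branch into !(p4 || (!p3 == p5))  //  !((p1 || p2) && (p5 -> p5)).
  branch 1 (add !(p4 || (!p3 == p5))):
    !(p4 || (!p3 == p5)): α-rule — add !p4, !(!p3 == p5).
    !(!p3 == p5): β-rule — branch into !p3, !p5  //  !!p3, p5.
      branch 1.1 (add !p3, !p5):
        ○ open, literals {p3=0, p4=0, p5=0}.
      branch 1.2 (add !!p3, p5):
        ○ open, literals {p3=1, p4=0, p5=1}.
  branch 2 (add !((p1 || p2) && (p5 -> p5))):
    !((p1 || p2) && (p5 -> p5)): β-rule — branch into !(p1 || p2)  //  !(p5 -> p5).
      branch 2.1 (add !(p1 || p2)):
        !(p1 || p2): α-rule — add !p1, !p2.
        ○ open, literals {p1=0, p2=0}.
      branch 2.2 (add !(p5 -> p5)):
        !(p5 -> p5): α-rule — add p5, !p5.
        × closes — contains both p5 and !p5.
1 branch closed, 3 open.
Each open branch fixes some atoms; the unmentioned ones are free. Counting distinct full assignments: branch {p3=0, p4=0, p5=0} (p1, p2) contributes 4 new; branch {p3=1, p4=0, p5=1} (p1, p2) contributes 4 new; branch {p1=0, p2=0} (p3, p4, p5) contributes 6 new. Total: 14.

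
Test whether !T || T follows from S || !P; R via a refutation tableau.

Yes

Initial set: {(S || !P); R; !(!T || T)}.
!(!T || T): α-rule — add !!T, !T.
× closes — contains both T and !T.
All 1 branch closes.
Every branch closed, so the premises entail the conclusion.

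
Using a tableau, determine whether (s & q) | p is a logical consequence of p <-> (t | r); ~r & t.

Initial set: {T (p <-> (t | r)); T (~r & t); F ((s & q) | p)}.
T (~r & t): α-rule — add T ~r, T t.
F ((s & q) | p): α-rule — add F (s & q), F p.
T (p <-> (t | r)): β-rule — branch into T p, T (t | r)  //  F p, F (t | r).
  branch 1 (add T p, T (t | r)):
    × closes — contains both p and ~p.
  branch 2 (add F p, F (t | r)):
    F (t | r): α-rule — add F t, F r.
    × closes — contains both t and ~t.
All 2 branches close.
Every branch closed, so the premises entail the conclusion.

Yes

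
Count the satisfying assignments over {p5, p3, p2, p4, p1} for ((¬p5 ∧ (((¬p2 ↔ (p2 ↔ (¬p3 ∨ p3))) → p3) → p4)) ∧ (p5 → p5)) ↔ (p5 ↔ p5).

8

Initial set: {T (((¬p5 ∧ (((¬p2 ↔ (p2 ↔ (¬p3 ∨ p3))) → p3) → p4)) ∧ (p5 → p5)) ↔ (p5 ↔ p5))}.
T (((¬p5 ∧ (((¬p2 ↔ (p2 ↔ (¬p3 ∨ p3))) → p3) → p4)) ∧ (p5 → p5)) ↔ (p5 ↔ p5)): β-rule — branch into T ((¬p5 ∧ (((¬p2 ↔ (p2 ↔ (¬p3 ∨ p3))) → p3) → p4)) ∧ (p5 → p5)), T (p5 ↔ p5)  //  F ((¬p5 ∧ (((¬p2 ↔ (p2 ↔ (¬p3 ∨ p3))) → p3) → p4)) ∧ (p5 → p5)), F (p5 ↔ p5).
  branch 1 (add T ((¬p5 ∧ (((¬p2 ↔ (p2 ↔ (¬p3 ∨ p3))) → p3) → p4)) ∧ (p5 → p5)), T (p5 ↔ p5)):
    T ((¬p5 ∧ (((¬p2 ↔ (p2 ↔ (¬p3 ∨ p3))) → p3) → p4)) ∧ (p5 → p5)): α-rule — add T (¬p5 ∧ (((¬p2 ↔ (p2 ↔ (¬p3 ∨ p3))) → p3) → p4)), T (p5 → p5).
    T (¬p5 ∧ (((¬p2 ↔ (p2 ↔ (¬p3 ∨ p3))) → p3) → p4)): α-rule — add T ¬p5, T (((¬p2 ↔ (p2 ↔ (¬p3 ∨ p3))) → p3) → p4).
    T (p5 ↔ p5): β-rule — branch into T p5, T p5  //  F p5, F p5.
      branch 1.1 (add T p5, T p5):
        × closes — contains both p5 and ¬p5.
      branch 1.2 (add F p5, F p5):
        T (p5 → p5): β-rule — branch into F p5  //  T p5.
          branch 1.2.1 (add F p5):
            T (((¬p2 ↔ (p2 ↔ (¬p3 ∨ p3))) → p3) → p4): β-rule — branch into F ((¬p2 ↔ (p2 ↔ (¬p3 ∨ p3))) → p3)  //  T p4.
              branch 1.2.1.1 (add F ((¬p2 ↔ (p2 ↔ (¬p3 ∨ p3))) → p3)):
                F ((¬p2 ↔ (p2 ↔ (¬p3 ∨ p3))) → p3): α-rule — add T (¬p2 ↔ (p2 ↔ (¬p3 ∨ p3))), F p3.
                T (¬p2 ↔ (p2 ↔ (¬p3 ∨ p3))): β-rule — branch into T ¬p2, T (p2 ↔ (¬p3 ∨ p3))  //  F ¬p2, F (p2 ↔ (¬p3 ∨ p3)).
                  branch 1.2.1.1.1 (add T ¬p2, T (p2 ↔ (¬p3 ∨ p3))):
                    T (p2 ↔ (¬p3 ∨ p3)): β-rule — branch into T p2, T (¬p3 ∨ p3)  //  F p2, F (¬p3 ∨ p3).
                      branch 1.2.1.1.1.1 (add T p2, T (¬p3 ∨ p3)):
                        × closes — contains both p2 and ¬p2.
                      branch 1.2.1.1.1.2 (add F p2, F (¬p3 ∨ p3)):
                        F (¬p3 ∨ p3): α-rule — add F ¬p3, F p3.
                        × closes — contains both p3 and ¬p3.
                  branch 1.2.1.1.2 (add F ¬p2, F (p2 ↔ (¬p3 ∨ p3))):
                    F (p2 ↔ (¬p3 ∨ p3)): β-rule — branch into T p2, F (¬p3 ∨ p3)  //  F p2, T (¬p3 ∨ p3).
                      branch 1.2.1.1.2.1 (add T p2, F (¬p3 ∨ p3)):
                        F (¬p3 ∨ p3): α-rule — add F ¬p3, F p3.
                        × closes — contains both p3 and ¬p3.
                      branch 1.2.1.1.2.2 (add F p2, T (¬p3 ∨ p3)):
                        × closes — contains both p2 and ¬p2.
              branch 1.2.1.2 (add T p4):
                ○ open, literals {p4=true, p5=false}.
          branch 1.2.2 (add T p5):
            × closes — contains both p5 and ¬p5.
  branch 2 (add F ((¬p5 ∧ (((¬p2 ↔ (p2 ↔ (¬p3 ∨ p3))) → p3) → p4)) ∧ (p5 → p5)), F (p5 ↔ p5)):
    F ((¬p5 ∧ (((¬p2 ↔ (p2 ↔ (¬p3 ∨ p3))) → p3) → p4)) ∧ (p5 → p5)): β-rule — branch into F (¬p5 ∧ (((¬p2 ↔ (p2 ↔ (¬p3 ∨ p3))) → p3) → p4))  //  F (p5 → p5).
      branch 2.1 (add F (¬p5 ∧ (((¬p2 ↔ (p2 ↔ (¬p3 ∨ p3))) → p3) → p4))):
        F (p5 ↔ p5): β-rule — branch into T p5, F p5  //  F p5, T p5.
          branch 2.1.1 (add T p5, F p5):
            × closes — contains both p5 and ¬p5.
          branch 2.1.2 (add F p5, T p5):
            × closes — contains both p5 and ¬p5.
      branch 2.2 (add F (p5 → p5)):
        F (p5 → p5): α-rule — add T p5, F p5.
        × closes — contains both p5 and ¬p5.
9 branches closed, 1 open.
Each open branch fixes some atoms; the unmentioned ones are free. Counting distinct full assignments: branch {p4=true, p5=false} (p3, p2, p1) contributes 8 new. Total: 8.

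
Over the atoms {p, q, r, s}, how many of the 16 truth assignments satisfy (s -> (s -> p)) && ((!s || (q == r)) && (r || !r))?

Initial set: {T ((s -> (s -> p)) && ((!s || (q == r)) && (r || !r)))}.
T ((s -> (s -> p)) && ((!s || (q == r)) && (r || !r))): α-rule — add T (s -> (s -> p)), T ((!s || (q == r)) && (r || !r)).
T ((!s || (q == r)) && (r || !r)): α-rule — add T (!s || (q == r)), T (r || !r).
T (s -> (s -> p)): β-rule — branch into F s  //  T (s -> p).
  branch 1 (add F s):
    T (!s || (q == r)): β-rule — branch into T !s  //  T (q == r).
      branch 1.1 (add T !s):
        T (r || !r): β-rule — branch into T r  //  T !r.
          branch 1.1.1 (add T r):
            ○ open, literals {r=T, s=F}.
          branch 1.1.2 (add T !r):
            ○ open, literals {r=F, s=F}.
      branch 1.2 (add T (q == r)):
        T (r || !r): β-rule — branch into T r  //  T !r.
          branch 1.2.1 (add T r):
            T (q == r): β-rule — branch into T q, T r  //  F q, F r.
              branch 1.2.1.1 (add T q, T r):
                ○ open, literals {q=T, r=T, s=F}.
              branch 1.2.1.2 (add F q, F r):
                × closes — contains both r and !r.
          branch 1.2.2 (add T !r):
            T (q == r): β-rule — branch into T q, T r  //  F q, F r.
              branch 1.2.2.1 (add T q, T r):
                × closes — contains both r and !r.
              branch 1.2.2.2 (add F q, F r):
                ○ open, literals {q=F, r=F, s=F}.
  branch 2 (add T (s -> p)):
    T (!s || (q == r)): β-rule — branch into T !s  //  T (q == r).
      branch 2.1 (add T !s):
        T (r || !r): β-rule — branch into T r  //  T !r.
          branch 2.1.1 (add T r):
            T (s -> p): β-rule — branch into F s  //  T p.
              branch 2.1.1.1 (add F s):
                ○ open, literals {r=T, s=F}.
              branch 2.1.1.2 (add T p):
                ○ open, literals {p=T, r=T, s=F}.
          branch 2.1.2 (add T !r):
            T (s -> p): β-rule — branch into F s  //  T p.
              branch 2.1.2.1 (add F s):
                ○ open, literals {r=F, s=F}.
              branch 2.1.2.2 (add T p):
                ○ open, literals {p=T, r=F, s=F}.
      branch 2.2 (add T (q == r)):
        T (r || !r): β-rule — branch into T r  //  T !r.
          branch 2.2.1 (add T r):
            T (s -> p): β-rule — branch into F s  //  T p.
              branch 2.2.1.1 (add F s):
                T (q == r): β-rule — branch into T q, T r  //  F q, F r.
                  branch 2.2.1.1.1 (add T q, T r):
                    ○ open, literals {q=T, r=T, s=F}.
                  branch 2.2.1.1.2 (add F q, F r):
                    × closes — contains both r and !r.
              branch 2.2.1.2 (add T p):
                T (q == r): β-rule — branch into T q, T r  //  F q, F r.
                  branch 2.2.1.2.1 (add T q, T r):
                    ○ open, literals {p=T, q=T, r=T}.
                  branch 2.2.1.2.2 (add F q, F r):
                    × closes — contains both r and !r.
          branch 2.2.2 (add T !r):
            T (s -> p): β-rule — branch into F s  //  T p.
              branch 2.2.2.1 (add F s):
                T (q == r): β-rule — branch into T q, T r  //  F q, F r.
                  branch 2.2.2.1.1 (add T q, T r):
                    × closes — contains both r and !r.
                  branch 2.2.2.1.2 (add F q, F r):
                    ○ open, literals {q=F, r=F, s=F}.
              branch 2.2.2.2 (add T p):
                T (q == r): β-rule — branch into T q, T r  //  F q, F r.
                  branch 2.2.2.2.1 (add T q, T r):
                    × closes — contains both r and !r.
                  branch 2.2.2.2.2 (add F q, F r):
                    ○ open, literals {p=T, q=F, r=F}.
6 branches closed, 12 open.
Each open branch fixes some atoms; the unmentioned ones are free. Counting distinct full assignments: branch {r=T, s=F} (p, q) contributes 4 new; branch {r=F, s=F} (p, q) contributes 4 new; branch {q=T, r=T, s=F} (p) contributes 0 new; branch {q=F, r=F, s=F} (p) contributes 0 new; branch {r=T, s=F} (p, q) contributes 0 new; branch {p=T, r=T, s=F} (q) contributes 0 new; branch {r=F, s=F} (p, q) contributes 0 new; branch {p=T, r=F, s=F} (q) contributes 0 new; branch {q=T, r=T, s=F} (p) contributes 0 new; branch {p=T, q=T, r=T} (s) contributes 1 new; branch {q=F, r=F, s=F} (p) contributes 0 new; branch {p=T, q=F, r=F} (s) contributes 1 new. Total: 10.

10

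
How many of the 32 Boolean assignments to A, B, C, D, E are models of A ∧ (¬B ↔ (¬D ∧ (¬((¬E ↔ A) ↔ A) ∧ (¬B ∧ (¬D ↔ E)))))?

10

Initial set: {(A ∧ (¬B ↔ (¬D ∧ (¬((¬E ↔ A) ↔ A) ∧ (¬B ∧ (¬D ↔ E))))))}.
(A ∧ (¬B ↔ (¬D ∧ (¬((¬E ↔ A) ↔ A) ∧ (¬B ∧ (¬D ↔ E)))))): α-rule — add A, (¬B ↔ (¬D ∧ (¬((¬E ↔ A) ↔ A) ∧ (¬B ∧ (¬D ↔ E))))).
(¬B ↔ (¬D ∧ (¬((¬E ↔ A) ↔ A) ∧ (¬B ∧ (¬D ↔ E))))): β-rule — branch into ¬B, (¬D ∧ (¬((¬E ↔ A) ↔ A) ∧ (¬B ∧ (¬D ↔ E))))  //  ¬¬B, ¬(¬D ∧ (¬((¬E ↔ A) ↔ A) ∧ (¬B ∧ (¬D ↔ E)))).
  branch 1 (add ¬B, (¬D ∧ (¬((¬E ↔ A) ↔ A) ∧ (¬B ∧ (¬D ↔ E))))):
    (¬D ∧ (¬((¬E ↔ A) ↔ A) ∧ (¬B ∧ (¬D ↔ E)))): α-rule — add ¬D, (¬((¬E ↔ A) ↔ A) ∧ (¬B ∧ (¬D ↔ E))).
    (¬((¬E ↔ A) ↔ A) ∧ (¬B ∧ (¬D ↔ E))): α-rule — add ¬((¬E ↔ A) ↔ A), (¬B ∧ (¬D ↔ E)).
    (¬B ∧ (¬D ↔ E)): α-rule — add ¬B, (¬D ↔ E).
    ¬((¬E ↔ A) ↔ A): β-rule — branch into (¬E ↔ A), ¬A  //  ¬(¬E ↔ A), A.
      branch 1.1 (add (¬E ↔ A), ¬A):
        × closes — contains both A and ¬A.
      branch 1.2 (add ¬(¬E ↔ A), A):
        (¬D ↔ E): β-rule — branch into ¬D, E  //  ¬¬D, ¬E.
          branch 1.2.1 (add ¬D, E):
            ¬(¬E ↔ A): β-rule — branch into ¬E, ¬A  //  ¬¬E, A.
              branch 1.2.1.1 (add ¬E, ¬A):
                × closes — contains both E and ¬E.
              branch 1.2.1.2 (add ¬¬E, A):
                ○ open, literals {A=1, B=0, D=0, E=1}.
          branch 1.2.2 (add ¬¬D, ¬E):
            × closes — contains both D and ¬D.
  branch 2 (add ¬¬B, ¬(¬D ∧ (¬((¬E ↔ A) ↔ A) ∧ (¬B ∧ (¬D ↔ E))))):
    ¬(¬D ∧ (¬((¬E ↔ A) ↔ A) ∧ (¬B ∧ (¬D ↔ E)))): β-rule — branch into ¬¬D  //  ¬(¬((¬E ↔ A) ↔ A) ∧ (¬B ∧ (¬D ↔ E))).
      branch 2.1 (add ¬¬D):
        ○ open, literals {A=1, B=1, D=1}.
      branch 2.2 (add ¬(¬((¬E ↔ A) ↔ A) ∧ (¬B ∧ (¬D ↔ E)))):
        ¬(¬((¬E ↔ A) ↔ A) ∧ (¬B ∧ (¬D ↔ E))): β-rule — branch into ¬¬((¬E ↔ A) ↔ A)  //  ¬(¬B ∧ (¬D ↔ E)).
          branch 2.2.1 (add ¬¬((¬E ↔ A) ↔ A)):
            ¬¬((¬E ↔ A) ↔ A): β-rule — branch into (¬E ↔ A), A  //  ¬(¬E ↔ A), ¬A.
              branch 2.2.1.1 (add (¬E ↔ A), A):
                (¬E ↔ A): β-rule — branch into ¬E, A  //  ¬¬E, ¬A.
                  branch 2.2.1.1.1 (add ¬E, A):
                    ○ open, literals {A=1, B=1, E=0}.
                  branch 2.2.1.1.2 (add ¬¬E, ¬A):
                    × closes — contains both A and ¬A.
              branch 2.2.1.2 (add ¬(¬E ↔ A), ¬A):
                × closes — contains both A and ¬A.
          branch 2.2.2 (add ¬(¬B ∧ (¬D ↔ E))):
            ¬(¬B ∧ (¬D ↔ E)): β-rule — branch into ¬¬B  //  ¬(¬D ↔ E).
              branch 2.2.2.1 (add ¬¬B):
                ○ open, literals {A=1, B=1}.
              branch 2.2.2.2 (add ¬(¬D ↔ E)):
                ¬(¬D ↔ E): β-rule — branch into ¬D, ¬E  //  ¬¬D, E.
                  branch 2.2.2.2.1 (add ¬D, ¬E):
                    ○ open, literals {A=1, B=1, D=0, E=0}.
                  branch 2.2.2.2.2 (add ¬¬D, E):
                    ○ open, literals {A=1, B=1, D=1, E=1}.
5 branches closed, 6 open.
Each open branch fixes some atoms; the unmentioned ones are free. Counting distinct full assignments: branch {A=1, B=0, D=0, E=1} (C) contributes 2 new; branch {A=1, B=1, D=1} (C, E) contributes 4 new; branch {A=1, B=1, E=0} (C, D) contributes 2 new; branch {A=1, B=1} (C, D, E) contributes 2 new; branch {A=1, B=1, D=0, E=0} (C) contributes 0 new; branch {A=1, B=1, D=1, E=1} (C) contributes 0 new. Total: 10.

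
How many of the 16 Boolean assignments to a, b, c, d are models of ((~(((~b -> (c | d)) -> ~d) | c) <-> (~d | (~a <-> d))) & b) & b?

Initial set: {(((~(((~b -> (c | d)) -> ~d) | c) <-> (~d | (~a <-> d))) & b) & b)}.
(((~(((~b -> (c | d)) -> ~d) | c) <-> (~d | (~a <-> d))) & b) & b): α-rule — add ((~(((~b -> (c | d)) -> ~d) | c) <-> (~d | (~a <-> d))) & b), b.
((~(((~b -> (c | d)) -> ~d) | c) <-> (~d | (~a <-> d))) & b): α-rule — add (~(((~b -> (c | d)) -> ~d) | c) <-> (~d | (~a <-> d))), b.
(~(((~b -> (c | d)) -> ~d) | c) <-> (~d | (~a <-> d))): β-rule — branch into ~(((~b -> (c | d)) -> ~d) | c), (~d | (~a <-> d))  //  ~~(((~b -> (c | d)) -> ~d) | c), ~(~d | (~a <-> d)).
  branch 1 (add ~(((~b -> (c | d)) -> ~d) | c), (~d | (~a <-> d))):
    ~(((~b -> (c | d)) -> ~d) | c): α-rule — add ~((~b -> (c | d)) -> ~d), ~c.
    ~((~b -> (c | d)) -> ~d): α-rule — add (~b -> (c | d)), ~~d.
    (~d | (~a <-> d)): β-rule — branch into ~d  //  (~a <-> d).
      branch 1.1 (add ~d):
        × closes — contains both d and ~d.
      branch 1.2 (add (~a <-> d)):
        (~b -> (c | d)): β-rule — branch into ~~b  //  (c | d).
          branch 1.2.1 (add ~~b):
            (~a <-> d): β-rule — branch into ~a, d  //  ~~a, ~d.
              branch 1.2.1.1 (add ~a, d):
                ○ open, literals {a=F, b=T, c=F, d=T}.
              branch 1.2.1.2 (add ~~a, ~d):
                × closes — contains both d and ~d.
          branch 1.2.2 (add (c | d)):
            (~a <-> d): β-rule — branch into ~a, d  //  ~~a, ~d.
              branch 1.2.2.1 (add ~a, d):
                (c | d): β-rule — branch into c  //  d.
                  branch 1.2.2.1.1 (add c):
                    × closes — contains both c and ~c.
                  branch 1.2.2.1.2 (add d):
                    ○ open, literals {a=F, b=T, c=F, d=T}.
              branch 1.2.2.2 (add ~~a, ~d):
                × closes — contains both d and ~d.
  branch 2 (add ~~(((~b -> (c | d)) -> ~d) | c), ~(~d | (~a <-> d))):
    ~(~d | (~a <-> d)): α-rule — add ~~d, ~(~a <-> d).
    ~~(((~b -> (c | d)) -> ~d) | c): β-rule — branch into ((~b -> (c | d)) -> ~d)  //  c.
      branch 2.1 (add ((~b -> (c | d)) -> ~d)):
        ~(~a <-> d): β-rule — branch into ~a, ~d  //  ~~a, d.
          branch 2.1.1 (add ~a, ~d):
            × closes — contains both d and ~d.
          branch 2.1.2 (add ~~a, d):
            ((~b -> (c | d)) -> ~d): β-rule — branch into ~(~b -> (c | d))  //  ~d.
              branch 2.1.2.1 (add ~(~b -> (c | d))):
                ~(~b -> (c | d)): α-rule — add ~b, ~(c | d).
                × closes — contains both b and ~b.
              branch 2.1.2.2 (add ~d):
                × closes — contains both d and ~d.
      branch 2.2 (add c):
        ~(~a <-> d): β-rule — branch into ~a, ~d  //  ~~a, d.
          branch 2.2.1 (add ~a, ~d):
            × closes — contains both d and ~d.
          branch 2.2.2 (add ~~a, d):
            ○ open, literals {a=T, b=T, c=T, d=T}.
8 branches closed, 3 open.
Each open branch fixes some atoms; the unmentioned ones are free. Counting distinct full assignments: branch {a=F, b=T, c=F, d=T} (none free) contributes 1 new; branch {a=F, b=T, c=F, d=T} (none free) contributes 0 new; branch {a=T, b=T, c=T, d=T} (none free) contributes 1 new. Total: 2.

2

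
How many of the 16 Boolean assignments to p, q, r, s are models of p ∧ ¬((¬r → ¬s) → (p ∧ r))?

2

Initial set: {(p ∧ ¬((¬r → ¬s) → (p ∧ r)))}.
(p ∧ ¬((¬r → ¬s) → (p ∧ r))): α-rule — add p, ¬((¬r → ¬s) → (p ∧ r)).
¬((¬r → ¬s) → (p ∧ r)): α-rule — add (¬r → ¬s), ¬(p ∧ r).
(¬r → ¬s): β-rule — branch into ¬¬r  //  ¬s.
  branch 1 (add ¬¬r):
    ¬(p ∧ r): β-rule — branch into ¬p  //  ¬r.
      branch 1.1 (add ¬p):
        × closes — contains both p and ¬p.
      branch 1.2 (add ¬r):
        × closes — contains both r and ¬r.
  branch 2 (add ¬s):
    ¬(p ∧ r): β-rule — branch into ¬p  //  ¬r.
      branch 2.1 (add ¬p):
        × closes — contains both p and ¬p.
      branch 2.2 (add ¬r):
        ○ open, literals {p=1, r=0, s=0}.
3 branches closed, 1 open.
Each open branch fixes some atoms; the unmentioned ones are free. Counting distinct full assignments: branch {p=1, r=0, s=0} (q) contributes 2 new. Total: 2.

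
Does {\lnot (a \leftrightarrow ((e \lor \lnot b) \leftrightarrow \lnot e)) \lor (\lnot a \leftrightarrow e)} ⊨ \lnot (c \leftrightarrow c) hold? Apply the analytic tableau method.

No

Initial set: {(\lnot (a \leftrightarrow ((e \lor \lnot b) \leftrightarrow \lnot e)) \lor (\lnot a \leftrightarrow e)); \lnot \lnot (c \leftrightarrow c)}.
(\lnot (a \leftrightarrow ((e \lor \lnot b) \leftrightarrow \lnot e)) \lor (\lnot a \leftrightarrow e)): β-rule — branch into \lnot (a \leftrightarrow ((e \lor \lnot b) \leftrightarrow \lnot e))  //  (\lnot a \leftrightarrow e).
  branch 1 (add \lnot (a \leftrightarrow ((e \lor \lnot b) \leftrightarrow \lnot e))):
    \lnot \lnot (c \leftrightarrow c): β-rule — branch into c, c  //  \lnot c, \lnot c.
      branch 1.1 (add c, c):
        \lnot (a \leftrightarrow ((e \lor \lnot b) \leftrightarrow \lnot e)): β-rule — branch into a, \lnot ((e \lor \lnot b) \leftrightarrow \lnot e)  //  \lnot a, ((e \lor \lnot b) \leftrightarrow \lnot e).
          branch 1.1.1 (add a, \lnot ((e \lor \lnot b) \leftrightarrow \lnot e)):
            \lnot ((e \lor \lnot b) \leftrightarrow \lnot e): β-rule — branch into (e \lor \lnot b), \lnot \lnot e  //  \lnot (e \lor \lnot b), \lnot e.
              branch 1.1.1.1 (add (e \lor \lnot b), \lnot \lnot e):
                (e \lor \lnot b): β-rule — branch into e  //  \lnot b.
                  branch 1.1.1.1.1 (add e):
                    ○ open, literals {a=T, c=T, e=T}.
                  branch 1.1.1.1.2 (add \lnot b):
                    ○ open, literals {a=T, b=F, c=T, e=T}.
              branch 1.1.1.2 (add \lnot (e \lor \lnot b), \lnot e):
                \lnot (e \lor \lnot b): α-rule — add \lnot e, \lnot \lnot b.
                ○ open, literals {a=T, b=T, c=T, e=F}.
          branch 1.1.2 (add \lnot a, ((e \lor \lnot b) \leftrightarrow \lnot e)):
            ((e \lor \lnot b) \leftrightarrow \lnot e): β-rule — branch into (e \lor \lnot b), \lnot e  //  \lnot (e \lor \lnot b), \lnot \lnot e.
              branch 1.1.2.1 (add (e \lor \lnot b), \lnot e):
                (e \lor \lnot b): β-rule — branch into e  //  \lnot b.
                  branch 1.1.2.1.1 (add e):
                    × closes — contains both e and \lnot e.
                  branch 1.1.2.1.2 (add \lnot b):
                    ○ open, literals {a=F, b=F, c=T, e=F}.
              branch 1.1.2.2 (add \lnot (e \lor \lnot b), \lnot \lnot e):
                \lnot (e \lor \lnot b): α-rule — add \lnot e, \lnot \lnot b.
                × closes — contains both e and \lnot e.
      branch 1.2 (add \lnot c, \lnot c):
        \lnot (a \leftrightarrow ((e \lor \lnot b) \leftrightarrow \lnot e)): β-rule — branch into a, \lnot ((e \lor \lnot b) \leftrightarrow \lnot e)  //  \lnot a, ((e \lor \lnot b) \leftrightarrow \lnot e).
          branch 1.2.1 (add a, \lnot ((e \lor \lnot b) \leftrightarrow \lnot e)):
            \lnot ((e \lor \lnot b) \leftrightarrow \lnot e): β-rule — branch into (e \lor \lnot b), \lnot \lnot e  //  \lnot (e \lor \lnot b), \lnot e.
              branch 1.2.1.1 (add (e \lor \lnot b), \lnot \lnot e):
                (e \lor \lnot b): β-rule — branch into e  //  \lnot b.
                  branch 1.2.1.1.1 (add e):
                    ○ open, literals {a=T, c=F, e=T}.
                  branch 1.2.1.1.2 (add \lnot b):
                    ○ open, literals {a=T, b=F, c=F, e=T}.
              branch 1.2.1.2 (add \lnot (e \lor \lnot b), \lnot e):
                \lnot (e \lor \lnot b): α-rule — add \lnot e, \lnot \lnot b.
                ○ open, literals {a=T, b=T, c=F, e=F}.
          branch 1.2.2 (add \lnot a, ((e \lor \lnot b) \leftrightarrow \lnot e)):
            ((e \lor \lnot b) \leftrightarrow \lnot e): β-rule — branch into (e \lor \lnot b), \lnot e  //  \lnot (e \lor \lnot b), \lnot \lnot e.
              branch 1.2.2.1 (add (e \lor \lnot b), \lnot e):
                (e \lor \lnot b): β-rule — branch into e  //  \lnot b.
                  branch 1.2.2.1.1 (add e):
                    × closes — contains both e and \lnot e.
                  branch 1.2.2.1.2 (add \lnot b):
                    ○ open, literals {a=F, b=F, c=F, e=F}.
              branch 1.2.2.2 (add \lnot (e \lor \lnot b), \lnot \lnot e):
                \lnot (e \lor \lnot b): α-rule — add \lnot e, \lnot \lnot b.
                × closes — contains both e and \lnot e.
  branch 2 (add (\lnot a \leftrightarrow e)):
    \lnot \lnot (c \leftrightarrow c): β-rule — branch into c, c  //  \lnot c, \lnot c.
      branch 2.1 (add c, c):
        (\lnot a \leftrightarrow e): β-rule — branch into \lnot a, e  //  \lnot \lnot a, \lnot e.
          branch 2.1.1 (add \lnot a, e):
            ○ open, literals {a=F, c=T, e=T}.
          branch 2.1.2 (add \lnot \lnot a, \lnot e):
            ○ open, literals {a=T, c=T, e=F}.
      branch 2.2 (add \lnot c, \lnot c):
        (\lnot a \leftrightarrow e): β-rule — branch into \lnot a, e  //  \lnot \lnot a, \lnot e.
          branch 2.2.1 (add \lnot a, e):
            ○ open, literals {a=F, c=F, e=T}.
          branch 2.2.2 (add \lnot \lnot a, \lnot e):
            ○ open, literals {a=T, c=F, e=F}.
4 branches closed, 12 open.
An open branch gives a countermodel: a=T, c=T, e=T (unmentioned atoms arbitrary); the premises hold there but the conclusion fails.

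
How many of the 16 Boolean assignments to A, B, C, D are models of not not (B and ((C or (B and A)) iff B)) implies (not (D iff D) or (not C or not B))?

12

Initial set: {(not not (B and ((C or (B and A)) iff B)) implies (not (D iff D) or (not C or not B)))}.
(not not (B and ((C or (B and A)) iff B)) implies (not (D iff D) or (not C or not B))): β-rule — branch into not not not (B and ((C or (B and A)) iff B))  //  (not (D iff D) or (not C or not B)).
  branch 1 (add not not not (B and ((C or (B and A)) iff B))):
    not not not (B and ((C or (B and A)) iff B)): drop double negation, giving not (B and ((C or (B and A)) iff B)).
    not (B and ((C or (B and A)) iff B)): β-rule — branch into not B  //  not ((C or (B and A)) iff B).
      branch 1.1 (add not B):
        ○ open, literals {B=0}.
      branch 1.2 (add not ((C or (B and A)) iff B)):
        not ((C or (B and A)) iff B): β-rule — branch into (C or (B and A)), not B  //  not (C or (B and A)), B.
          branch 1.2.1 (add (C or (B and A)), not B):
            (C or (B and A)): β-rule — branch into C  //  (B and A).
              branch 1.2.1.1 (add C):
                ○ open, literals {B=0, C=1}.
              branch 1.2.1.2 (add (B and A)):
                (B and A): α-rule — add B, A.
                × closes — contains both B and not B.
          branch 1.2.2 (add not (C or (B and A)), B):
            not (C or (B and A)): α-rule — add not C, not (B and A).
            not (B and A): β-rule — branch into not B  //  not A.
              branch 1.2.2.1 (add not B):
                × closes — contains both B and not B.
              branch 1.2.2.2 (add not A):
                ○ open, literals {A=0, B=1, C=0}.
  branch 2 (add (not (D iff D) or (not C or not B))):
    (not (D iff D) or (not C or not B)): β-rule — branch into not (D iff D)  //  (not C or not B).
      branch 2.1 (add not (D iff D)):
        not (D iff D): β-rule — branch into D, not D  //  not D, D.
          branch 2.1.1 (add D, not D):
            × closes — contains both D and not D.
          branch 2.1.2 (add not D, D):
            × closes — contains both D and not D.
      branch 2.2 (add (not C or not B)):
        (not C or not B): β-rule — branch into not C  //  not B.
          branch 2.2.1 (add not C):
            ○ open, literals {C=0}.
          branch 2.2.2 (add not B):
            ○ open, literals {B=0}.
4 branches closed, 5 open.
Each open branch fixes some atoms; the unmentioned ones are free. Counting distinct full assignments: branch {B=0} (A, C, D) contributes 8 new; branch {B=0, C=1} (A, D) contributes 0 new; branch {A=0, B=1, C=0} (D) contributes 2 new; branch {C=0} (A, B, D) contributes 2 new; branch {B=0} (A, C, D) contributes 0 new. Total: 12.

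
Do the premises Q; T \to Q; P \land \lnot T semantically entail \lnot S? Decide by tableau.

Initial set: {T Q; T (T \to Q); T (P \land \lnot T); F \lnot S}.
T (P \land \lnot T): α-rule — add T P, T \lnot T.
T (T \to Q): β-rule — branch into F T  //  T Q.
  branch 1 (add F T):
    ○ open, literals {P=1, Q=1, S=1, T=0}.
  branch 2 (add T Q):
    ○ open, literals {P=1, Q=1, S=1, T=0}.
0 branches closed, 2 open.
An open branch gives a countermodel: P=1, Q=1, S=1, T=0 (unmentioned atoms arbitrary); the premises hold there but the conclusion fails.

No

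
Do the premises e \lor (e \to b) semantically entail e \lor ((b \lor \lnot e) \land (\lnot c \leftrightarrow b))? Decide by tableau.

No

Initial set: {(e \lor (e \to b)); \lnot (e \lor ((b \lor \lnot e) \land (\lnot c \leftrightarrow b)))}.
\lnot (e \lor ((b \lor \lnot e) \land (\lnot c \leftrightarrow b))): α-rule — add \lnot e, \lnot ((b \lor \lnot e) \land (\lnot c \leftrightarrow b)).
(e \lor (e \to b)): β-rule — branch into e  //  (e \to b).
  branch 1 (add e):
    × closes — contains both e and \lnot e.
  branch 2 (add (e \to b)):
    \lnot ((b \lor \lnot e) \land (\lnot c \leftrightarrow b)): β-rule — branch into \lnot (b \lor \lnot e)  //  \lnot (\lnot c \leftrightarrow b).
      branch 2.1 (add \lnot (b \lor \lnot e)):
        \lnot (b \lor \lnot e): α-rule — add \lnot b, \lnot \lnot e.
        × closes — contains both e and \lnot e.
      branch 2.2 (add \lnot (\lnot c \leftrightarrow b)):
        (e \to b): β-rule — branch into \lnot e  //  b.
          branch 2.2.1 (add \lnot e):
            \lnot (\lnot c \leftrightarrow b): β-rule — branch into \lnot c, \lnot b  //  \lnot \lnot c, b.
              branch 2.2.1.1 (add \lnot c, \lnot b):
                ○ open, literals {b=F, c=F, e=F}.
              branch 2.2.1.2 (add \lnot \lnot c, b):
                ○ open, literals {b=T, c=T, e=F}.
          branch 2.2.2 (add b):
            \lnot (\lnot c \leftrightarrow b): β-rule — branch into \lnot c, \lnot b  //  \lnot \lnot c, b.
              branch 2.2.2.1 (add \lnot c, \lnot b):
                × closes — contains both b and \lnot b.
              branch 2.2.2.2 (add \lnot \lnot c, b):
                ○ open, literals {b=T, c=T, e=F}.
3 branches closed, 3 open.
An open branch gives a countermodel: b=F, c=F, e=F (unmentioned atoms arbitrary); the premises hold there but the conclusion fails.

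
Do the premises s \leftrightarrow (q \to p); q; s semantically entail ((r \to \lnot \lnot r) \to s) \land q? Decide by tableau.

Initial set: {(s \leftrightarrow (q \to p)); q; s; \lnot (((r \to \lnot \lnot r) \to s) \land q)}.
(s \leftrightarrow (q \to p)): β-rule — branch into s, (q \to p)  //  \lnot s, \lnot (q \to p).
  branch 1 (add s, (q \to p)):
    \lnot (((r \to \lnot \lnot r) \to s) \land q): β-rule — branch into \lnot ((r \to \lnot \lnot r) \to s)  //  \lnot q.
      branch 1.1 (add \lnot ((r \to \lnot \lnot r) \to s)):
        \lnot ((r \to \lnot \lnot r) \to s): α-rule — add (r \to \lnot \lnot r), \lnot s.
        × closes — contains both s and \lnot s.
      branch 1.2 (add \lnot q):
        × closes — contains both q and \lnot q.
  branch 2 (add \lnot s, \lnot (q \to p)):
    × closes — contains both s and \lnot s.
All 3 branches close.
Every branch closed, so the premises entail the conclusion.

Yes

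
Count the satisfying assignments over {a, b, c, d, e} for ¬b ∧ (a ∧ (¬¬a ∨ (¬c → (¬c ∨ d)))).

8

Initial set: {(¬b ∧ (a ∧ (¬¬a ∨ (¬c → (¬c ∨ d)))))}.
(¬b ∧ (a ∧ (¬¬a ∨ (¬c → (¬c ∨ d))))): α-rule — add ¬b, (a ∧ (¬¬a ∨ (¬c → (¬c ∨ d)))).
(a ∧ (¬¬a ∨ (¬c → (¬c ∨ d)))): α-rule — add a, (¬¬a ∨ (¬c → (¬c ∨ d))).
(¬¬a ∨ (¬c → (¬c ∨ d))): β-rule — branch into ¬¬a  //  (¬c → (¬c ∨ d)).
  branch 1 (add ¬¬a):
    ¬¬a: drop double negation, giving a.
    ○ open, literals {a=1, b=0}.
  branch 2 (add (¬c → (¬c ∨ d))):
    (¬c → (¬c ∨ d)): β-rule — branch into ¬¬c  //  (¬c ∨ d).
      branch 2.1 (add ¬¬c):
        ○ open, literals {a=1, b=0, c=1}.
      branch 2.2 (add (¬c ∨ d)):
        (¬c ∨ d): β-rule — branch into ¬c  //  d.
          branch 2.2.1 (add ¬c):
            ○ open, literals {a=1, b=0, c=0}.
          branch 2.2.2 (add d):
            ○ open, literals {a=1, b=0, d=1}.
0 branches closed, 4 open.
Each open branch fixes some atoms; the unmentioned ones are free. Counting distinct full assignments: branch {a=1, b=0} (c, d, e) contributes 8 new; branch {a=1, b=0, c=1} (d, e) contributes 0 new; branch {a=1, b=0, c=0} (d, e) contributes 0 new; branch {a=1, b=0, d=1} (c, e) contributes 0 new. Total: 8.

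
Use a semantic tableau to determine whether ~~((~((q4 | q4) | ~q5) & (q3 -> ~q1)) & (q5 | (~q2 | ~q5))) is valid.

Not valid

Assume the negation and expand:
Initial set: {~~~((~((q4 | q4) | ~q5) & (q3 -> ~q1)) & (q5 | (~q2 | ~q5)))}.
~~~((~((q4 | q4) | ~q5) & (q3 -> ~q1)) & (q5 | (~q2 | ~q5))): drop double negation, giving ~((~((q4 | q4) | ~q5) & (q3 -> ~q1)) & (q5 | (~q2 | ~q5))).
~((~((q4 | q4) | ~q5) & (q3 -> ~q1)) & (q5 | (~q2 | ~q5))): β-rule — branch into ~(~((q4 | q4) | ~q5) & (q3 -> ~q1))  //  ~(q5 | (~q2 | ~q5)).
  branch 1 (add ~(~((q4 | q4) | ~q5) & (q3 -> ~q1))):
    ~(~((q4 | q4) | ~q5) & (q3 -> ~q1)): β-rule — branch into ~~((q4 | q4) | ~q5)  //  ~(q3 -> ~q1).
      branch 1.1 (add ~~((q4 | q4) | ~q5)):
        ~~((q4 | q4) | ~q5): β-rule — branch into (q4 | q4)  //  ~q5.
          branch 1.1.1 (add (q4 | q4)):
            (q4 | q4): β-rule — branch into q4  //  q4.
              branch 1.1.1.1 (add q4):
                ○ open, literals {q4=1}.
              branch 1.1.1.2 (add q4):
                ○ open, literals {q4=1}.
          branch 1.1.2 (add ~q5):
            ○ open, literals {q5=0}.
      branch 1.2 (add ~(q3 -> ~q1)):
        ~(q3 -> ~q1): α-rule — add q3, ~~q1.
        ○ open, literals {q1=1, q3=1}.
  branch 2 (add ~(q5 | (~q2 | ~q5))):
    ~(q5 | (~q2 | ~q5)): α-rule — add ~q5, ~(~q2 | ~q5).
    ~(~q2 | ~q5): α-rule — add ~~q2, ~~q5.
    × closes — contains both q5 and ~q5.
1 branch closed, 4 open.
An open branch gives a countermodel: q4=1 (unmentioned atoms arbitrary); under it the original formula is false.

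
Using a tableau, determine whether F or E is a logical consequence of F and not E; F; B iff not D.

Initial set: {T (F and not E); T F; T (B iff not D); F (F or E)}.
T (F and not E): α-rule — add T F, T not E.
F (F or E): α-rule — add F F, F E.
× closes — contains both F and not F.
All 1 branch closes.
Every branch closed, so the premises entail the conclusion.

Yes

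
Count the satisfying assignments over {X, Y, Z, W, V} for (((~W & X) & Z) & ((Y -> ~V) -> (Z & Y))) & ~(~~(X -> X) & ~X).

2

Initial set: {T ((((~W & X) & Z) & ((Y -> ~V) -> (Z & Y))) & ~(~~(X -> X) & ~X))}.
T ((((~W & X) & Z) & ((Y -> ~V) -> (Z & Y))) & ~(~~(X -> X) & ~X)): α-rule — add T (((~W & X) & Z) & ((Y -> ~V) -> (Z & Y))), T ~(~~(X -> X) & ~X).
T (((~W & X) & Z) & ((Y -> ~V) -> (Z & Y))): α-rule — add T ((~W & X) & Z), T ((Y -> ~V) -> (Z & Y)).
T ((~W & X) & Z): α-rule — add T (~W & X), T Z.
T (~W & X): α-rule — add T ~W, T X.
T ~(~~(X -> X) & ~X): β-rule — branch into F ~~(X -> X)  //  F ~X.
  branch 1 (add F ~~(X -> X)):
    F ~~(X -> X): drop double negation, giving F (X -> X).
    F (X -> X): α-rule — add T X, F X.
    × closes — contains both X and ~X.
  branch 2 (add F ~X):
    T ((Y -> ~V) -> (Z & Y)): β-rule — branch into F (Y -> ~V)  //  T (Z & Y).
      branch 2.1 (add F (Y -> ~V)):
        F (Y -> ~V): α-rule — add T Y, F ~V.
        ○ open, literals {V=T, W=F, X=T, Y=T, Z=T}.
      branch 2.2 (add T (Z & Y)):
        T (Z & Y): α-rule — add T Z, T Y.
        ○ open, literals {W=F, X=T, Y=T, Z=T}.
1 branch closed, 2 open.
Each open branch fixes some atoms; the unmentioned ones are free. Counting distinct full assignments: branch {V=T, W=F, X=T, Y=T, Z=T} (none free) contributes 1 new; branch {W=F, X=T, Y=T, Z=T} (V) contributes 1 new. Total: 2.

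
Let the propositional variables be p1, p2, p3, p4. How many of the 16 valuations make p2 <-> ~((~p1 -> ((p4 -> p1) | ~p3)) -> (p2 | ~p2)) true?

8

Initial set: {(p2 <-> ~((~p1 -> ((p4 -> p1) | ~p3)) -> (p2 | ~p2)))}.
(p2 <-> ~((~p1 -> ((p4 -> p1) | ~p3)) -> (p2 | ~p2))): β-rule — branch into p2, ~((~p1 -> ((p4 -> p1) | ~p3)) -> (p2 | ~p2))  //  ~p2, ~~((~p1 -> ((p4 -> p1) | ~p3)) -> (p2 | ~p2)).
  branch 1 (add p2, ~((~p1 -> ((p4 -> p1) | ~p3)) -> (p2 | ~p2))):
    ~((~p1 -> ((p4 -> p1) | ~p3)) -> (p2 | ~p2)): α-rule — add (~p1 -> ((p4 -> p1) | ~p3)), ~(p2 | ~p2).
    ~(p2 | ~p2): α-rule — add ~p2, ~~p2.
    × closes — contains both p2 and ~p2.
  branch 2 (add ~p2, ~~((~p1 -> ((p4 -> p1) | ~p3)) -> (p2 | ~p2))):
    ~~((~p1 -> ((p4 -> p1) | ~p3)) -> (p2 | ~p2)): β-rule — branch into ~(~p1 -> ((p4 -> p1) | ~p3))  //  (p2 | ~p2).
      branch 2.1 (add ~(~p1 -> ((p4 -> p1) | ~p3))):
        ~(~p1 -> ((p4 -> p1) | ~p3)): α-rule — add ~p1, ~((p4 -> p1) | ~p3).
        ~((p4 -> p1) | ~p3): α-rule — add ~(p4 -> p1), ~~p3.
        ~(p4 -> p1): α-rule — add p4, ~p1.
        ○ open, literals {p1=false, p2=false, p3=true, p4=true}.
      branch 2.2 (add (p2 | ~p2)):
        (p2 | ~p2): β-rule — branch into p2  //  ~p2.
          branch 2.2.1 (add p2):
            × closes — contains both p2 and ~p2.
          branch 2.2.2 (add ~p2):
            ○ open, literals {p2=false}.
2 branches closed, 2 open.
Each open branch fixes some atoms; the unmentioned ones are free. Counting distinct full assignments: branch {p1=false, p2=false, p3=true, p4=true} (none free) contributes 1 new; branch {p2=false} (p1, p3, p4) contributes 7 new. Total: 8.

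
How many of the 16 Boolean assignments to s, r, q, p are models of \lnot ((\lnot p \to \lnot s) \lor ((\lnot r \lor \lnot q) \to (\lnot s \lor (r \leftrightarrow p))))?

Initial set: {\lnot ((\lnot p \to \lnot s) \lor ((\lnot r \lor \lnot q) \to (\lnot s \lor (r \leftrightarrow p))))}.
\lnot ((\lnot p \to \lnot s) \lor ((\lnot r \lor \lnot q) \to (\lnot s \lor (r \leftrightarrow p)))): α-rule — add \lnot (\lnot p \to \lnot s), \lnot ((\lnot r \lor \lnot q) \to (\lnot s \lor (r \leftrightarrow p))).
\lnot (\lnot p \to \lnot s): α-rule — add \lnot p, \lnot \lnot s.
\lnot ((\lnot r \lor \lnot q) \to (\lnot s \lor (r \leftrightarrow p))): α-rule — add (\lnot r \lor \lnot q), \lnot (\lnot s \lor (r \leftrightarrow p)).
\lnot (\lnot s \lor (r \leftrightarrow p)): α-rule — add \lnot \lnot s, \lnot (r \leftrightarrow p).
(\lnot r \lor \lnot q): β-rule — branch into \lnot r  //  \lnot q.
  branch 1 (add \lnot r):
    \lnot (r \leftrightarrow p): β-rule — branch into r, \lnot p  //  \lnot r, p.
      branch 1.1 (add r, \lnot p):
        × closes — contains both r and \lnot r.
      branch 1.2 (add \lnot r, p):
        × closes — contains both p and \lnot p.
  branch 2 (add \lnot q):
    \lnot (r \leftrightarrow p): β-rule — branch into r, \lnot p  //  \lnot r, p.
      branch 2.1 (add r, \lnot p):
        ○ open, literals {p=false, q=false, r=true, s=true}.
      branch 2.2 (add \lnot r, p):
        × closes — contains both p and \lnot p.
3 branches closed, 1 open.
Each open branch fixes some atoms; the unmentioned ones are free. Counting distinct full assignments: branch {p=false, q=false, r=true, s=true} (none free) contributes 1 new. Total: 1.

1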